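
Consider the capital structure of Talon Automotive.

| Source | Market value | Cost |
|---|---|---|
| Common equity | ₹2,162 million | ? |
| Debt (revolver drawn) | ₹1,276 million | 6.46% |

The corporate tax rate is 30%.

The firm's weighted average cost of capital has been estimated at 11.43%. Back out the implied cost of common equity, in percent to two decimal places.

Total capital V = 2162 + 1276 = 3438.
Equity weight = 2162/3438 = 0.6289.
Revolver drawn weight = 1276/3438 = 0.3711.
Debt contribution = 0.3711 × 6.46% × (1 − 30%) = 1.6783%.
Required equity contribution = 11.43% − 1.6783% = 9.7517%.
Re = 9.7517% / 0.6289 = 15.5071%.

15.51%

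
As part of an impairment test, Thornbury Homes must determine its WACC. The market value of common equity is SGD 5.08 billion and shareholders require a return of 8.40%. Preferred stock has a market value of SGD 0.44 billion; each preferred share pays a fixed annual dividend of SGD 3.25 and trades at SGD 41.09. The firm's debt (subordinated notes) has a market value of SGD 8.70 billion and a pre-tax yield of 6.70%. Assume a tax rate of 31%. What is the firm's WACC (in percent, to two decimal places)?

Cost of preferred: Rp = 3.25 / 41.09 = 7.9095%.
Total capital V = 5.08 + 0.44 + 8.7 = 14.22.
Equity: weight = 5.08/14.22 = 0.3572; cost = 8.4%.
Preferred: weight = 0.44/14.22 = 0.0309; cost = 7.9095%.
Subordinated notes: weight = 8.7/14.22 = 0.6118; after-tax cost = 6.7% × (1 − 31%) = 4.6230%.
WACC = 0.3572 × 8.4000% + 0.0309 × 7.9095% + 0.6118 × 4.6230% = 6.0740%.

6.07%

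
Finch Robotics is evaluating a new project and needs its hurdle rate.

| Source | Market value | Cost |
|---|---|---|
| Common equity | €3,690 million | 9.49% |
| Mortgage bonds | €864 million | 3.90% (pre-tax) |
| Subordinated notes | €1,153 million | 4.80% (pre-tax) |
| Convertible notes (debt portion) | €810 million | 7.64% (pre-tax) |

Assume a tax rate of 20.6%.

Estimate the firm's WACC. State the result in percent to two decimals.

Total capital V = 3690 + 864 + 1153 + 810 = 6517.
Equity: weight = 3690/6517 = 0.5662; cost = 9.49%.
Mortgage bonds: weight = 864/6517 = 0.1326; after-tax cost = 3.9% × (1 − 20.6%) = 3.0966%.
Subordinated notes: weight = 1153/6517 = 0.1769; after-tax cost = 4.8% × (1 − 20.6%) = 3.8112%.
Convertible notes (debt portion): weight = 810/6517 = 0.1243; after-tax cost = 7.64% × (1 − 20.6%) = 6.0662%.
WACC = 0.5662 × 9.4900% + 0.1326 × 3.0966% + 0.1769 × 3.8112% + 0.1243 × 6.0662% = 7.2121%.

7.21%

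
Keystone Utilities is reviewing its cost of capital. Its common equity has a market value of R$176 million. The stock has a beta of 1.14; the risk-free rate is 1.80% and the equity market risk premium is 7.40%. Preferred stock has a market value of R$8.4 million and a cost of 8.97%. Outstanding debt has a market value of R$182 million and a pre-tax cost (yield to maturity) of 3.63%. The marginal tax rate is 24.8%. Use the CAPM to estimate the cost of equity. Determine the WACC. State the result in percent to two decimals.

6.48%

Cost of equity via CAPM: Re = 1.8% + 1.14 × 7.4% = 10.2360%.
Total capital V = 176 + 8.4 + 182 = 366.4.
Equity: weight = 176/366.4 = 0.4803; cost = 10.236%.
Preferred: weight = 8.4/366.4 = 0.0229; cost = 8.97%.
Debt: weight = 182/366.4 = 0.4967; after-tax cost = 3.63% × (1 − 24.8%) = 2.7298%.
WACC = 0.4803 × 10.2360% + 0.0229 × 8.9700% + 0.4967 × 2.7298% = 6.4784%.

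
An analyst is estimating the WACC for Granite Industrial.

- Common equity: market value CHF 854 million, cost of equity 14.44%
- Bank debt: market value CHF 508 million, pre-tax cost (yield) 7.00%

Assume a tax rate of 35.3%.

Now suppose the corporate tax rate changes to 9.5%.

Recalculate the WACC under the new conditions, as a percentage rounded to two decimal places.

After the change:
Total capital V = 854 + 508 = 1362.
Equity: weight = 854/1362 = 0.6270; cost = 14.44%.
Bank debt: weight = 508/1362 = 0.3730; after-tax cost = 7% × (1 − 9.5%) = 6.3350%.
WACC = 0.6270 × 14.4400% + 0.3730 × 6.3350% = 11.4170%.

11.42%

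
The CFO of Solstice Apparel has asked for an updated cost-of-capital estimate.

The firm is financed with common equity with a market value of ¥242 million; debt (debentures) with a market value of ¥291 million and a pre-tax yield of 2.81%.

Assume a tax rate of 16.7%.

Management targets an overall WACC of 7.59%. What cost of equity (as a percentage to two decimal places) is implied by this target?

13.90%

Total capital V = 242 + 291 = 533.
Equity weight = 242/533 = 0.4540.
Debentures weight = 291/533 = 0.5460.
Debt contribution = 0.5460 × 2.81% × (1 − 16.7%) = 1.2780%.
Required equity contribution = 7.59% − 1.2780% = 6.3120%.
Re = 6.3120% / 0.4540 = 13.9021%.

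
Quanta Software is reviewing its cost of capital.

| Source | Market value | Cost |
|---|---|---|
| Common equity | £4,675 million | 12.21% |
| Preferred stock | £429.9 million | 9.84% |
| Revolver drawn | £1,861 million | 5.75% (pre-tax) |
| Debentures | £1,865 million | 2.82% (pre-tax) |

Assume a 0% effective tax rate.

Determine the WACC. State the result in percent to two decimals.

Total capital V = 4675 + 429.9 + 1861 + 1865 = 8830.9.
Equity: weight = 4675/8830.9 = 0.5294; cost = 12.21%.
Preferred: weight = 429.9/8830.9 = 0.0487; cost = 9.84%.
Revolver drawn: weight = 1861/8830.9 = 0.2107; after-tax cost = 5.75% × (1 − 0%) = 5.7500%.
Debentures: weight = 1865/8830.9 = 0.2112; after-tax cost = 2.82% × (1 − 0%) = 2.8200%.
WACC = 0.5294 × 12.2100% + 0.0487 × 9.8400% + 0.2107 × 5.7500% + 0.2112 × 2.8200% = 8.7502%.

8.75%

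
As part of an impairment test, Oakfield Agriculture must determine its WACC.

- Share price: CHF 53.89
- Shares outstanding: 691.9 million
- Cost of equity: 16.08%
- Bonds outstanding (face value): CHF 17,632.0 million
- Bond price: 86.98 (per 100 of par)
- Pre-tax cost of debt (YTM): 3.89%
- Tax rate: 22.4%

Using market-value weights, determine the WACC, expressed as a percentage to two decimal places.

12.27%

Market value of equity E = 53.89 × 691.9m = 37286.491m. Market value of debt D = 17632m × 86.98/100 = 15336.3136m.
Total capital V = 37286.491 + 15336.3136 = 52622.8046.
Equity: weight = 37286.491/52622.8046 = 0.7086; cost = 16.08%.
Bonds outstanding: weight = 15336.3136/52622.8046 = 0.2914; after-tax cost = 3.89% × (1 − 22.4%) = 3.0186%.
WACC = 0.7086 × 16.0800% + 0.2914 × 3.0186% = 12.2734%.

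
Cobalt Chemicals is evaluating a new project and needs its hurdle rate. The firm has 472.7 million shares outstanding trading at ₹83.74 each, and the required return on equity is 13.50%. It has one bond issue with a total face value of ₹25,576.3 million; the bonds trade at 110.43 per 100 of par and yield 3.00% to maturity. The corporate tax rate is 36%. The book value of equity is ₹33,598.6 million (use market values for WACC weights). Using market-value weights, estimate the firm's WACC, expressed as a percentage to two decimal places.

8.68%

Market value of equity E = 83.74 × 472.7m = 39583.898m. Market value of debt D = 25576.3m × 110.43/100 = 28243.90809m.
Total capital V = 39583.898 + 28243.90809 = 67827.80609.
Equity: weight = 39583.898/67827.80609 = 0.5836; cost = 13.5%.
Bonds outstanding: weight = 28243.90809/67827.80609 = 0.4164; after-tax cost = 3% × (1 − 36%) = 1.9200%.
WACC = 0.5836 × 13.5000% + 0.4164 × 1.9200% = 8.6780%.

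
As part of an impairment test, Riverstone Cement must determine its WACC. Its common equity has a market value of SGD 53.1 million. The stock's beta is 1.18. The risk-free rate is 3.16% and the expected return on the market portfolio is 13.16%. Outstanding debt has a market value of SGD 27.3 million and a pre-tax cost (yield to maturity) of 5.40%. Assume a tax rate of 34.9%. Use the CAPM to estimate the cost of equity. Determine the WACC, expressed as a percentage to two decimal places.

11.07%

Market risk premium = 13.16% − 3.16% = 10.0%.
Cost of equity via CAPM: Re = 3.16% + 1.18 × 10.0% = 14.9600%.
Total capital V = 53.1 + 27.3 = 80.4.
Equity: weight = 53.1/80.4 = 0.6604; cost = 14.96%.
Debt: weight = 27.3/80.4 = 0.3396; after-tax cost = 5.4% × (1 − 34.9%) = 3.5154%.
WACC = 0.6604 × 14.9600% + 0.3396 × 3.5154% = 11.0740%.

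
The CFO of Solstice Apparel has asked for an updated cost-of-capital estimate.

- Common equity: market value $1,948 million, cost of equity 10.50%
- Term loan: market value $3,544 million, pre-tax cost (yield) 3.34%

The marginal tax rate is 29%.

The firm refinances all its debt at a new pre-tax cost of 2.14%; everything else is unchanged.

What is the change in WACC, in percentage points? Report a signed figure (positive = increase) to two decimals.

-0.55 pp

Current WACC:
Total capital V = 1948 + 3544 = 5492.
Equity: weight = 1948/5492 = 0.3547; cost = 10.5%.
Term loan: weight = 3544/5492 = 0.6453; after-tax cost = 3.34% × (1 − 29%) = 2.3714%.
WACC = 0.3547 × 10.5000% + 0.6453 × 2.3714% = 5.2546%.
After the change:
Total capital V = 1948 + 3544 = 5492.
Equity: weight = 1948/5492 = 0.3547; cost = 10.5%.
Term loan: weight = 3544/5492 = 0.6453; after-tax cost = 2.14% × (1 − 29%) = 1.5194%.
WACC = 0.3547 × 10.5000% + 0.6453 × 1.5194% = 4.7048%.
Change in WACC = 4.7048% − 5.2546% = -0.5498 pp.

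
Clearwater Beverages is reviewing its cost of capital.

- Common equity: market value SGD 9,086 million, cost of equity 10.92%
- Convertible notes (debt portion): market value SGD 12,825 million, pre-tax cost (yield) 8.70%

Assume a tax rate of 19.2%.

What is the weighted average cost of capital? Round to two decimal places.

8.64%

Total capital V = 9086 + 12825 = 21911.
Equity: weight = 9086/21911 = 0.4147; cost = 10.92%.
Convertible notes (debt portion): weight = 12825/21911 = 0.5853; after-tax cost = 8.7% × (1 − 19.2%) = 7.0296%.
WACC = 0.4147 × 10.9200% + 0.5853 × 7.0296% = 8.6429%.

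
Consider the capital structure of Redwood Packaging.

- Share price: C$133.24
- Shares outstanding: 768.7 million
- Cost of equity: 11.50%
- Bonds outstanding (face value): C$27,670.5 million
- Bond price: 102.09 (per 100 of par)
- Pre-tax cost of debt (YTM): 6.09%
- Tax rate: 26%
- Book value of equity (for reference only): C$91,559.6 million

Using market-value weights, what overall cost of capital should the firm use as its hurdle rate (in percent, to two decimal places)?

9.99%

Market value of equity E = 133.24 × 768.7m = 102421.588m. Market value of debt D = 27670.5m × 102.09/100 = 28248.81345m.
Total capital V = 102421.588 + 28248.81345 = 130670.40145.
Equity: weight = 102421.588/130670.40145 = 0.7838; cost = 11.5%.
Bonds outstanding: weight = 28248.81345/130670.40145 = 0.2162; after-tax cost = 6.09% × (1 − 26%) = 4.5066%.
WACC = 0.7838 × 11.5000% + 0.2162 × 4.5066% = 9.9881%.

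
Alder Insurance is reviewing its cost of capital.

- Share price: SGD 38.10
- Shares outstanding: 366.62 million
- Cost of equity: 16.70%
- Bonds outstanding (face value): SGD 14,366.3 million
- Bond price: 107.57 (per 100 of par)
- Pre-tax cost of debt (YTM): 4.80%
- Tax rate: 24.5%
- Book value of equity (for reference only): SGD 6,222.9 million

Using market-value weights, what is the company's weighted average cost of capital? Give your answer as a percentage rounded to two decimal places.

Market value of equity E = 38.1 × 366.62m = 13968.222m. Market value of debt D = 14366.3m × 107.57/100 = 15453.82891m.
Total capital V = 13968.222 + 15453.82891 = 29422.05091.
Equity: weight = 13968.222/29422.05091 = 0.4748; cost = 16.7%.
Bonds outstanding: weight = 15453.82891/29422.05091 = 0.5252; after-tax cost = 4.8% × (1 − 24.5%) = 3.6240%.
WACC = 0.4748 × 16.7000% + 0.5252 × 3.6240% = 9.8319%.

9.83%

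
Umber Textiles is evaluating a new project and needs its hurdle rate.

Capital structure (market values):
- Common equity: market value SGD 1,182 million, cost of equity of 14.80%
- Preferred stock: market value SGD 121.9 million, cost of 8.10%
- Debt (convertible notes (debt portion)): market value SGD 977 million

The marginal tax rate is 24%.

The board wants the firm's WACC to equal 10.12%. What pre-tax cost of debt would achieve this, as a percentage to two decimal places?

Total capital V = 1182 + 121.9 + 977 = 2280.9.
Equity weight = 1182/2280.9 = 0.5182.
Preferred weight = 121.9/2280.9 = 0.0534.
Convertible notes (debt portion) weight = 977/2280.9 = 0.4283.
Equity contribution = 0.5182 × 14.8% = 7.6696%.
Preferred contribution = 0.0534 × 8.1% = 0.4329%.
Remaining for debt = 10.12% − 8.1025% = 2.0175%.
Rd × (1 − 24%) × 0.4283 = 2.0175%  ⇒  Rd = 6.1974%.

6.20%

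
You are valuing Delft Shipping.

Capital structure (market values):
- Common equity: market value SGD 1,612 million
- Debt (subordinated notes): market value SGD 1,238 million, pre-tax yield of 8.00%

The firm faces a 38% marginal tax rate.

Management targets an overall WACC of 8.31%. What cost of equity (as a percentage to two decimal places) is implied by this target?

10.88%

Total capital V = 1612 + 1238 = 2850.
Equity weight = 1612/2850 = 0.5656.
Subordinated notes weight = 1238/2850 = 0.4344.
Debt contribution = 0.4344 × 8% × (1 − 38%) = 2.1546%.
Required equity contribution = 8.31% − 2.1546% = 6.1554%.
Re = 6.1554% / 0.5656 = 10.8828%.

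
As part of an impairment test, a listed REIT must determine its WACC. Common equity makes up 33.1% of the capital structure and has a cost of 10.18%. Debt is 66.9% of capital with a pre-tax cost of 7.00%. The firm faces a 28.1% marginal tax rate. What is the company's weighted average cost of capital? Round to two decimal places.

After-tax cost of debt = 7% × (1 − 28.1%) = 5.0330%.
WACC = 0.331 × 10.1800% + 0.669 × 5.0330% = 6.7367%.

6.74%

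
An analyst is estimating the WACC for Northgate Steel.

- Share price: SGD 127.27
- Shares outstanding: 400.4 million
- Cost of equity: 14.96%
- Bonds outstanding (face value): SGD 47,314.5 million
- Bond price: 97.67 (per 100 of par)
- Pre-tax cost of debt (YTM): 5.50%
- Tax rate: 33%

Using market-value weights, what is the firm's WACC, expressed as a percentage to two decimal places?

Market value of equity E = 127.27 × 400.4m = 50958.908m. Market value of debt D = 47314.5m × 97.67/100 = 46212.07215m.
Total capital V = 50958.908 + 46212.07215 = 97170.98015.
Equity: weight = 50958.908/97170.98015 = 0.5244; cost = 14.96%.
Bonds outstanding: weight = 46212.07215/97170.98015 = 0.4756; after-tax cost = 5.5% × (1 − 33%) = 3.6850%.
WACC = 0.5244 × 14.9600% + 0.4756 × 3.6850% = 9.5979%.

9.60%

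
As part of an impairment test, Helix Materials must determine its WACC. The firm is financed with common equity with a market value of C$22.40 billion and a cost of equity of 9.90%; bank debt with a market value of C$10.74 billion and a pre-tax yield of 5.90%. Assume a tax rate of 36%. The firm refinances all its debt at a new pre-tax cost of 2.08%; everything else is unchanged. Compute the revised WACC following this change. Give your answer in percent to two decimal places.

After the change:
Total capital V = 22.4 + 10.74 = 33.14.
Equity: weight = 22.4/33.14 = 0.6759; cost = 9.9%.
Bank debt: weight = 10.74/33.14 = 0.3241; after-tax cost = 2.08% × (1 − 36%) = 1.3312%.
WACC = 0.6759 × 9.9000% + 0.3241 × 1.3312% = 7.1230%.

7.12%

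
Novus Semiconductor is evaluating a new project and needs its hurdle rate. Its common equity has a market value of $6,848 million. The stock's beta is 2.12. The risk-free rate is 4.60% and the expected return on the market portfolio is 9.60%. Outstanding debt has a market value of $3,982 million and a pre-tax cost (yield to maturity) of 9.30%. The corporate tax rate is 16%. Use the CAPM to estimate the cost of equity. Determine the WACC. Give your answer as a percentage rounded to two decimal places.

Market risk premium = 9.6% − 4.6% = 5.0%.
Cost of equity via CAPM: Re = 4.6% + 2.12 × 5.0% = 15.2000%.
Total capital V = 6848 + 3982 = 10830.
Equity: weight = 6848/10830 = 0.6323; cost = 15.2%.
Debt: weight = 3982/10830 = 0.3677; after-tax cost = 9.3% × (1 − 16%) = 7.8120%.
WACC = 0.6323 × 15.2000% + 0.3677 × 7.8120% = 12.4836%.

12.48%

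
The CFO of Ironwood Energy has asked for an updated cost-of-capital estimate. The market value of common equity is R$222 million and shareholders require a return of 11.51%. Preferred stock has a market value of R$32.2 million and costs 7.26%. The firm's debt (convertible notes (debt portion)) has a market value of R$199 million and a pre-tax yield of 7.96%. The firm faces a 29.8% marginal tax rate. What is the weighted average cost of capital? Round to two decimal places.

Total capital V = 222 + 32.2 + 199 = 453.2.
Equity: weight = 222/453.2 = 0.4898; cost = 11.51%.
Preferred: weight = 32.2/453.2 = 0.0711; cost = 7.26%.
Convertible notes (debt portion): weight = 199/453.2 = 0.4391; after-tax cost = 7.96% × (1 − 29.8%) = 5.5879%.
WACC = 0.4898 × 11.5100% + 0.0711 × 7.2600% + 0.4391 × 5.5879% = 8.6077%.

8.61%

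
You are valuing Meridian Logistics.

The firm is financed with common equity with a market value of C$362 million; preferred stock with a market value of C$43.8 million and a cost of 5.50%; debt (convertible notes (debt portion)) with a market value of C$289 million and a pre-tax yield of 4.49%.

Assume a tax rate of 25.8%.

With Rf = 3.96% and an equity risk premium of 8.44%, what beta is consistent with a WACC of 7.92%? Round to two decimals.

Total capital V = 362 + 43.8 + 289 = 694.8.
Equity weight = 362/694.8 = 0.5210.
Preferred weight = 43.8/694.8 = 0.0630.
Convertible notes (debt portion) weight = 289/694.8 = 0.4159.
Debt contribution = 0.4159 × 4.49% × (1 − 25.8%) = 1.3858%.
Preferred contribution = 0.0630 × 5.5% = 0.3467%.
Required equity contribution = 7.92% − 1.7325% = 6.1875%  ⇒  Re = 11.8759%.
CAPM: 11.8759% = 3.96% + β × 8.44%  ⇒  β = 0.9379.

0.94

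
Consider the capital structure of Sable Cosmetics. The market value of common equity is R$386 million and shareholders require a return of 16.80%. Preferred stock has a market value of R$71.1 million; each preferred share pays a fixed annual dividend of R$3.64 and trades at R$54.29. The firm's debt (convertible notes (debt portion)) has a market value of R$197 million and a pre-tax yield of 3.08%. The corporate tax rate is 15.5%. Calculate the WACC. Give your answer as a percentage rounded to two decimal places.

11.43%

Cost of preferred: Rp = 3.64 / 54.29 = 6.7047%.
Total capital V = 386 + 71.1 + 197 = 654.1.
Equity: weight = 386/654.1 = 0.5901; cost = 16.8%.
Preferred: weight = 71.1/654.1 = 0.1087; cost = 6.7047%.
Convertible notes (debt portion): weight = 197/654.1 = 0.3012; after-tax cost = 3.08% × (1 − 15.5%) = 2.6026%.
WACC = 0.5901 × 16.8000% + 0.1087 × 6.7047% + 0.3012 × 2.6026% = 11.4267%.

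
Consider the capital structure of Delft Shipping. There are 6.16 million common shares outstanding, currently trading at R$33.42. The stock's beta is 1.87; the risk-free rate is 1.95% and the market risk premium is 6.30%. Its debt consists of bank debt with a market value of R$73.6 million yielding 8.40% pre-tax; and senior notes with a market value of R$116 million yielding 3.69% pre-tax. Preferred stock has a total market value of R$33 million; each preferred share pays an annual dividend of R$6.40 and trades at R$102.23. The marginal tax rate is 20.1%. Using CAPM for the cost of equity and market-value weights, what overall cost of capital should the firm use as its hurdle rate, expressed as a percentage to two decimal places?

9.03%

Cost of equity via CAPM: Re = 1.95% + 1.87 × 6.3% = 13.7310%.
Cost of preferred: Rp = 6.4 / 102.23 = 6.2604%.
Market value of equity E = 33.42 × 6.16m = 205.8672m.
Total capital V = 205.8672 + 33 + 73.6 + 116 = 428.4672.
Equity: weight = 205.8672/428.4672 = 0.4805; cost = 13.731%.
Preferred: weight = 33/428.4672 = 0.0770; cost = 6.2604%.
Bank debt: weight = 73.6/428.4672 = 0.1718; after-tax cost = 8.4% × (1 − 20.1%) = 6.7116%.
Senior notes: weight = 116/428.4672 = 0.2707; after-tax cost = 3.69% × (1 − 20.1%) = 2.9483%.
WACC = 0.4805 × 13.7310% + 0.0770 × 6.2604% + 0.1718 × 6.7116% + 0.2707 × 2.9483% = 9.0306%.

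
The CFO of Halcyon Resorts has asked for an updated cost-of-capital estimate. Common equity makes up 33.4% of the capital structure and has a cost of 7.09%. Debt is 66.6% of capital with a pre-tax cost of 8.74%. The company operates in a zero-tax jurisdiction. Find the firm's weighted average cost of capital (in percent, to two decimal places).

After-tax cost of debt = 8.74% × (1 − 0%) = 8.7400%.
WACC = 0.334 × 7.0900% + 0.666 × 8.7400% = 8.1889%.

8.19%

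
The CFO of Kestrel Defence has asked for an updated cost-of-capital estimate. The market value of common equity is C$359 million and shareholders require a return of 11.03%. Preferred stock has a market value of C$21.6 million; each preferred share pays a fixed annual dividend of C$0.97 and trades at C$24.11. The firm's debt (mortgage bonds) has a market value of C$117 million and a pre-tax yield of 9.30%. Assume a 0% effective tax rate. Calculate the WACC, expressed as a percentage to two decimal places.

Cost of preferred: Rp = 0.97 / 24.11 = 4.0232%.
Total capital V = 359 + 21.6 + 117 = 497.6.
Equity: weight = 359/497.6 = 0.7215; cost = 11.03%.
Preferred: weight = 21.6/497.6 = 0.0434; cost = 4.0232%.
Mortgage bonds: weight = 117/497.6 = 0.2351; after-tax cost = 9.3% × (1 − 0%) = 9.3000%.
WACC = 0.7215 × 11.0300% + 0.0434 × 4.0232% + 0.2351 × 9.3000% = 10.3191%.

10.32%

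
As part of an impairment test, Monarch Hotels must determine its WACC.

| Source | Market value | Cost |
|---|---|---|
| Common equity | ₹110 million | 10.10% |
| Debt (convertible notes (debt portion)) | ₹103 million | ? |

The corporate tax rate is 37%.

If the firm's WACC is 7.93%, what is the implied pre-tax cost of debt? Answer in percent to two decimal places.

8.91%

Total capital V = 110 + 103 = 213.
Equity weight = 110/213 = 0.5164.
Convertible notes (debt portion) weight = 103/213 = 0.4836.
Equity contribution = 0.5164 × 10.1% = 5.2160%.
Remaining for debt = 7.93% − 5.2160% = 2.7140%.
Rd × (1 − 37%) × 0.4836 = 2.7140%  ⇒  Rd = 8.9088%.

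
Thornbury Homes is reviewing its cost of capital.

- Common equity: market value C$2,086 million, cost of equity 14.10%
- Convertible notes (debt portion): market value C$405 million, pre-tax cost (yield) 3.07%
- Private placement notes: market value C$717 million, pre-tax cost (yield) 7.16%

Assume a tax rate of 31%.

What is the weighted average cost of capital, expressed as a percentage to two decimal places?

10.54%

Total capital V = 2086 + 405 + 717 = 3208.
Equity: weight = 2086/3208 = 0.6502; cost = 14.1%.
Convertible notes (debt portion): weight = 405/3208 = 0.1262; after-tax cost = 3.07% × (1 − 31%) = 2.1183%.
Private placement notes: weight = 717/3208 = 0.2235; after-tax cost = 7.16% × (1 − 31%) = 4.9404%.
WACC = 0.6502 × 14.1000% + 0.1262 × 2.1183% + 0.2235 × 4.9404% = 10.5401%.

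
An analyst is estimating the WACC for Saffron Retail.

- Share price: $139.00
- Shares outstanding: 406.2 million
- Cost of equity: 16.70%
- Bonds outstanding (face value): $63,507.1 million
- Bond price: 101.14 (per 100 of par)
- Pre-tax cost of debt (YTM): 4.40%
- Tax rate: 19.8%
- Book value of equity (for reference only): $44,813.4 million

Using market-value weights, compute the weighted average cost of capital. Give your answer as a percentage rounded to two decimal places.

Market value of equity E = 139.0 × 406.2m = 56461.8m. Market value of debt D = 63507.1m × 101.14/100 = 64231.08094m.
Total capital V = 56461.8 + 64231.08094 = 120692.88094.
Equity: weight = 56461.8/120692.88094 = 0.4678; cost = 16.7%.
Bonds outstanding: weight = 64231.08094/120692.88094 = 0.5322; after-tax cost = 4.4% × (1 − 19.8%) = 3.5288%.
WACC = 0.4678 × 16.7000% + 0.5322 × 3.5288% = 9.6905%.

9.69%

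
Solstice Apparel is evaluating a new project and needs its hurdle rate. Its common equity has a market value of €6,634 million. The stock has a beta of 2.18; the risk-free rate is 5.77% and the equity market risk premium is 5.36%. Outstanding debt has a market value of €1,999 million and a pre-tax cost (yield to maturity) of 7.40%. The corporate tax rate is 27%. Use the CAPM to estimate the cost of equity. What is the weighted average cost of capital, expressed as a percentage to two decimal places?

Cost of equity via CAPM: Re = 5.77% + 2.18 × 5.36% = 17.4548%.
Total capital V = 6634 + 1999 = 8633.
Equity: weight = 6634/8633 = 0.7684; cost = 17.4548%.
Debt: weight = 1999/8633 = 0.2316; after-tax cost = 7.4% × (1 − 27%) = 5.4020%.
WACC = 0.7684 × 17.4548% + 0.2316 × 5.4020% = 14.6639%.

14.66%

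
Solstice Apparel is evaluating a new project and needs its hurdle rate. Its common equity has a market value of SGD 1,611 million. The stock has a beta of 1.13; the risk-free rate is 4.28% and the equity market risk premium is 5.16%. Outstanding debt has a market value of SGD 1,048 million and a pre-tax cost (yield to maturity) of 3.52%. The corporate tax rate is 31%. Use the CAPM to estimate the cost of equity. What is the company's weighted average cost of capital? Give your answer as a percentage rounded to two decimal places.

7.08%

Cost of equity via CAPM: Re = 4.28% + 1.13 × 5.16% = 10.1108%.
Total capital V = 1611 + 1048 = 2659.
Equity: weight = 1611/2659 = 0.6059; cost = 10.1108%.
Debt: weight = 1048/2659 = 0.3941; after-tax cost = 3.52% × (1 − 31%) = 2.4288%.
WACC = 0.6059 × 10.1108% + 0.3941 × 2.4288% = 7.0831%.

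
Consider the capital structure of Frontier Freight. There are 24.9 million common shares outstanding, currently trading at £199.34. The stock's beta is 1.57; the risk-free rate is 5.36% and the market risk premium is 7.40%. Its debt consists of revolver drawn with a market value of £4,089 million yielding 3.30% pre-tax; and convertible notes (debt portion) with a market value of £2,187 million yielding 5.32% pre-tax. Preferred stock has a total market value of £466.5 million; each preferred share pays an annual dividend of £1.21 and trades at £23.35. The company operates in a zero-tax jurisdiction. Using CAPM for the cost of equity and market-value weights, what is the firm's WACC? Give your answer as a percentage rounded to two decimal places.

Cost of equity via CAPM: Re = 5.36% + 1.57 × 7.4% = 16.9780%.
Cost of preferred: Rp = 1.21 / 23.35 = 5.1820%.
Market value of equity E = 199.34 × 24.9m = 4963.566m.
Total capital V = 4963.566 + 466.5 + 4089 + 2187 = 11706.066.
Equity: weight = 4963.566/11706.066 = 0.4240; cost = 16.978%.
Preferred: weight = 466.5/11706.066 = 0.0399; cost = 5.182%.
Revolver drawn: weight = 4089/11706.066 = 0.3493; after-tax cost = 3.3% × (1 − 0%) = 3.3000%.
Convertible notes (debt portion): weight = 2187/11706.066 = 0.1868; after-tax cost = 5.32% × (1 − 0%) = 5.3200%.
WACC = 0.4240 × 16.9780% + 0.0399 × 5.1820% + 0.3493 × 3.3000% + 0.1868 × 5.3200% = 9.5521%.

9.55%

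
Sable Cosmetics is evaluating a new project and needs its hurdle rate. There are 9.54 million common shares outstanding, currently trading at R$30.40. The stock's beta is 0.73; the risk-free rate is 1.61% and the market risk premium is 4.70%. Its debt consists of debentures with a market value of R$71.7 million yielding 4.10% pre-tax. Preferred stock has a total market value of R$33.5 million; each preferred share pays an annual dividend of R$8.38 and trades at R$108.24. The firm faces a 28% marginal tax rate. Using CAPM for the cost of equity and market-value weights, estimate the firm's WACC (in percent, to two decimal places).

Cost of equity via CAPM: Re = 1.61% + 0.73 × 4.7% = 5.0410%.
Cost of preferred: Rp = 8.38 / 108.24 = 7.7421%.
Market value of equity E = 30.4 × 9.54m = 290.016m.
Total capital V = 290.016 + 33.5 + 71.7 = 395.216.
Equity: weight = 290.016/395.216 = 0.7338; cost = 5.041%.
Preferred: weight = 33.5/395.216 = 0.0848; cost = 7.7421%.
Debentures: weight = 71.7/395.216 = 0.1814; after-tax cost = 4.1% × (1 − 28%) = 2.9520%.
WACC = 0.7338 × 5.0410% + 0.0848 × 7.7421% + 0.1814 × 2.9520% = 4.8910%.

4.89%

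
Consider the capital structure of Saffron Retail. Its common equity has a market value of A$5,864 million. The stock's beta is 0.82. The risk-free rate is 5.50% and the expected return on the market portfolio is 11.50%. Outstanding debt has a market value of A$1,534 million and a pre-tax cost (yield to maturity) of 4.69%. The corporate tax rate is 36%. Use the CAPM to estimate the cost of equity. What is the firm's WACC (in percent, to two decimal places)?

8.88%

Market risk premium = 11.5% − 5.5% = 6.0%.
Cost of equity via CAPM: Re = 5.5% + 0.82 × 6.0% = 10.4200%.
Total capital V = 5864 + 1534 = 7398.
Equity: weight = 5864/7398 = 0.7926; cost = 10.42%.
Debt: weight = 1534/7398 = 0.2074; after-tax cost = 4.69% × (1 − 36%) = 3.0016%.
WACC = 0.7926 × 10.4200% + 0.2074 × 3.0016% = 8.8818%.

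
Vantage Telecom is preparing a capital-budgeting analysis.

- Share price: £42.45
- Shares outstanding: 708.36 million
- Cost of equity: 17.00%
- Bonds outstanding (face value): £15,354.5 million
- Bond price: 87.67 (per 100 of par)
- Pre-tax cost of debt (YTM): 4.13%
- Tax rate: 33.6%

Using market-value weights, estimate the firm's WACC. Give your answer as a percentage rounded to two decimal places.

12.59%

Market value of equity E = 42.45 × 708.36m = 30069.882m. Market value of debt D = 15354.5m × 87.67/100 = 13461.29015m.
Total capital V = 30069.882 + 13461.29015 = 43531.17215.
Equity: weight = 30069.882/43531.17215 = 0.6908; cost = 17%.
Bonds outstanding: weight = 13461.29015/43531.17215 = 0.3092; after-tax cost = 4.13% × (1 − 33.6%) = 2.7423%.
WACC = 0.6908 × 17.0000% + 0.3092 × 2.7423% = 12.5910%.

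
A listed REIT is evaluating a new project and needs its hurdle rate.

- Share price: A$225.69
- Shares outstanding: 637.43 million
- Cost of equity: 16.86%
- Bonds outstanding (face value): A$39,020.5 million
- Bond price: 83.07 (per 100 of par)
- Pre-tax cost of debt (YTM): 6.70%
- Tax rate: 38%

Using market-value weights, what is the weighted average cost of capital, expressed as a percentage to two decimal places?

Market value of equity E = 225.69 × 637.43m = 143861.5767m. Market value of debt D = 39020.5m × 83.07/100 = 32414.32935m.
Total capital V = 143861.5767 + 32414.32935 = 176275.90605.
Equity: weight = 143861.5767/176275.90605 = 0.8161; cost = 16.86%.
Bonds outstanding: weight = 32414.32935/176275.90605 = 0.1839; after-tax cost = 6.7% × (1 − 38%) = 4.1540%.
WACC = 0.8161 × 16.8600% + 0.1839 × 4.1540% = 14.5236%.

14.52%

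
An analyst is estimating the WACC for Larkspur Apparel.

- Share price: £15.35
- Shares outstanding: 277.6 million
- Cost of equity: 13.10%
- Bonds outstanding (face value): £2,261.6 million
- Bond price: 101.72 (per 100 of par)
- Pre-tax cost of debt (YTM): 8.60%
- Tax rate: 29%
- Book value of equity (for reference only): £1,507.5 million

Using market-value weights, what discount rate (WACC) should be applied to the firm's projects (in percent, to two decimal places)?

10.65%

Market value of equity E = 15.35 × 277.6m = 4261.16m. Market value of debt D = 2261.6m × 101.72/100 = 2300.49952m.
Total capital V = 4261.16 + 2300.49952 = 6561.65952.
Equity: weight = 4261.16/6561.65952 = 0.6494; cost = 13.1%.
Bonds outstanding: weight = 2300.49952/6561.65952 = 0.3506; after-tax cost = 8.6% × (1 − 29%) = 6.1060%.
WACC = 0.6494 × 13.1000% + 0.3506 × 6.1060% = 10.6479%.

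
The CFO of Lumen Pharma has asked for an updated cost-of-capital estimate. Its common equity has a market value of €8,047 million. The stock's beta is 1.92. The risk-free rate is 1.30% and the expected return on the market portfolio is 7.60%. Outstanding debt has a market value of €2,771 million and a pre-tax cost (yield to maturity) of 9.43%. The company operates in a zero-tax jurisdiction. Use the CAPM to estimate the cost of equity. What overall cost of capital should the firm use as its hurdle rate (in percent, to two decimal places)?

12.38%

Market risk premium = 7.6% − 1.3% = 6.3%.
Cost of equity via CAPM: Re = 1.3% + 1.92 × 6.3% = 13.3960%.
Total capital V = 8047 + 2771 = 10818.
Equity: weight = 8047/10818 = 0.7439; cost = 13.396%.
Debt: weight = 2771/10818 = 0.2561; after-tax cost = 9.43% × (1 − 0%) = 9.4300%.
WACC = 0.7439 × 13.3960% + 0.2561 × 9.4300% = 12.3801%.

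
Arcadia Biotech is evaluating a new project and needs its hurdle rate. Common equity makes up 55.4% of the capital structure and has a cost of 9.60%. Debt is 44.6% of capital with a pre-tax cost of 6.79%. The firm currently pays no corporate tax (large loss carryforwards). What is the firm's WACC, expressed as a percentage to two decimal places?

8.35%

After-tax cost of debt = 6.79% × (1 − 0%) = 6.7900%.
WACC = 0.554 × 9.6000% + 0.446 × 6.7900% = 8.3467%.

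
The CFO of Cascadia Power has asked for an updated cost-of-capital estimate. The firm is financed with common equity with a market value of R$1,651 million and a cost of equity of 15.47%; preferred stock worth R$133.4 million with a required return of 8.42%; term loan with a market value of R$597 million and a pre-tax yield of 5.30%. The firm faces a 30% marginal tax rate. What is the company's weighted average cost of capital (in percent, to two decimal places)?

Total capital V = 1651 + 133.4 + 597 = 2381.4.
Equity: weight = 1651/2381.4 = 0.6933; cost = 15.47%.
Preferred: weight = 133.4/2381.4 = 0.0560; cost = 8.42%.
Term loan: weight = 597/2381.4 = 0.2507; after-tax cost = 5.3% × (1 − 30%) = 3.7100%.
WACC = 0.6933 × 15.4700% + 0.0560 × 8.4200% + 0.2507 × 3.7100% = 12.1269%.

12.13%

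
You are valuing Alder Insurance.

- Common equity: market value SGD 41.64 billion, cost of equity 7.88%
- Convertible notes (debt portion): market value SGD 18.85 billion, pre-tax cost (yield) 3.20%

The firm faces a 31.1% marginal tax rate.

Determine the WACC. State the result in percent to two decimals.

6.11%

Total capital V = 41.64 + 18.85 = 60.49.
Equity: weight = 41.64/60.49 = 0.6884; cost = 7.88%.
Convertible notes (debt portion): weight = 18.85/60.49 = 0.3116; after-tax cost = 3.2% × (1 − 31.1%) = 2.2048%.
WACC = 0.6884 × 7.8800% + 0.3116 × 2.2048% = 6.1115%.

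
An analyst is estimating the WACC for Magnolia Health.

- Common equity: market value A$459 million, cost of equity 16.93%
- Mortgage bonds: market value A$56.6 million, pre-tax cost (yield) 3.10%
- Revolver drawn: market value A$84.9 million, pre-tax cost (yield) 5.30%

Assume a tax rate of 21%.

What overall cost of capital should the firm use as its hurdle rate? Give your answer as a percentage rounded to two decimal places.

13.76%

Total capital V = 459 + 56.6 + 84.9 = 600.5.
Equity: weight = 459/600.5 = 0.7644; cost = 16.93%.
Mortgage bonds: weight = 56.6/600.5 = 0.0943; after-tax cost = 3.1% × (1 − 21%) = 2.4490%.
Revolver drawn: weight = 84.9/600.5 = 0.1414; after-tax cost = 5.3% × (1 − 21%) = 4.1870%.
WACC = 0.7644 × 16.9300% + 0.0943 × 2.4490% + 0.1414 × 4.1870% = 13.7635%.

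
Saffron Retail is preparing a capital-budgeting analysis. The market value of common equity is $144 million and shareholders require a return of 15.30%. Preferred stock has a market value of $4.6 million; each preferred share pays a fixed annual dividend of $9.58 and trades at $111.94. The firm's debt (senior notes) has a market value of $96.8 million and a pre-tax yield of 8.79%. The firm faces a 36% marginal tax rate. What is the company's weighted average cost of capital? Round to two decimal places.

11.36%

Cost of preferred: Rp = 9.58 / 111.94 = 8.5582%.
Total capital V = 144 + 4.6 + 96.8 = 245.4.
Equity: weight = 144/245.4 = 0.5868; cost = 15.3%.
Preferred: weight = 4.6/245.4 = 0.0187; cost = 8.5582%.
Senior notes: weight = 96.8/245.4 = 0.3945; after-tax cost = 8.79% × (1 − 36%) = 5.6256%.
WACC = 0.5868 × 15.3000% + 0.0187 × 8.5582% + 0.3945 × 5.6256% = 11.3575%.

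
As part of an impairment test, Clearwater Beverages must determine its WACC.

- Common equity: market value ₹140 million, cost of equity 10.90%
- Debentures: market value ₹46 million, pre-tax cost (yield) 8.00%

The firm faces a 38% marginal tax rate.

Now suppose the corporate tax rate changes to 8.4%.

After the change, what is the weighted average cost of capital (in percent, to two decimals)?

10.02%

After the change:
Total capital V = 140 + 46 = 186.
Equity: weight = 140/186 = 0.7527; cost = 10.9%.
Debentures: weight = 46/186 = 0.2473; after-tax cost = 8% × (1 − 8.4%) = 7.3280%.
WACC = 0.7527 × 10.9000% + 0.2473 × 7.3280% = 10.0166%.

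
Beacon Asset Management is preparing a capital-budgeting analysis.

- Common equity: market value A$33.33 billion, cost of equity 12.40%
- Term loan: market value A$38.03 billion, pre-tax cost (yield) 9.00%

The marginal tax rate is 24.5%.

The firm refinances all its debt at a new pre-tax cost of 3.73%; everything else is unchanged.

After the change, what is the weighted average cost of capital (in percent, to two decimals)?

7.29%

After the change:
Total capital V = 33.33 + 38.03 = 71.36.
Equity: weight = 33.33/71.36 = 0.4671; cost = 12.4%.
Term loan: weight = 38.03/71.36 = 0.5329; after-tax cost = 3.73% × (1 − 24.5%) = 2.8161%.
WACC = 0.4671 × 12.4000% + 0.5329 × 2.8161% = 7.2925%.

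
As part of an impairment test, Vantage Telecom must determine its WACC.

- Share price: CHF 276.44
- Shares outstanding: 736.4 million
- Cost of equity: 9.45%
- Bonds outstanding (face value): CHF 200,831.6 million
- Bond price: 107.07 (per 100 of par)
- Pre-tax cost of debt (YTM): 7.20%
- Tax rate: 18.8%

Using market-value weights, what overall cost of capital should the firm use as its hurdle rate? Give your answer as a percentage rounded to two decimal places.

Market value of equity E = 276.44 × 736.4m = 203570.416m. Market value of debt D = 200831.6m × 107.07/100 = 215030.39412m.
Total capital V = 203570.416 + 215030.39412 = 418600.81012.
Equity: weight = 203570.416/418600.81012 = 0.4863; cost = 9.45%.
Bonds outstanding: weight = 215030.39412/418600.81012 = 0.5137; after-tax cost = 7.2% × (1 − 18.8%) = 5.8464%.
WACC = 0.4863 × 9.4500% + 0.5137 × 5.8464% = 7.5989%.

7.60%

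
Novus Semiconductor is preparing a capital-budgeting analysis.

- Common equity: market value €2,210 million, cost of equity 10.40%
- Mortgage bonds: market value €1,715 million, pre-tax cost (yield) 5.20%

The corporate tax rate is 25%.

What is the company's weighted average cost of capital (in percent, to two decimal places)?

7.56%

Total capital V = 2210 + 1715 = 3925.
Equity: weight = 2210/3925 = 0.5631; cost = 10.4%.
Mortgage bonds: weight = 1715/3925 = 0.4369; after-tax cost = 5.2% × (1 − 25%) = 3.9000%.
WACC = 0.5631 × 10.4000% + 0.4369 × 3.9000% = 7.5599%.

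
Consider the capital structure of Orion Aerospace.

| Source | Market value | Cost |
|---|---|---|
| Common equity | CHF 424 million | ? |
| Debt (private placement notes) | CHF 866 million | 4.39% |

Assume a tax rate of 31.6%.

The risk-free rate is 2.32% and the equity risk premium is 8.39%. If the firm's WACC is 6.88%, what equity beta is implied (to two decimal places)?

Total capital V = 424 + 866 = 1290.
Equity weight = 424/1290 = 0.3287.
Private placement notes weight = 866/1290 = 0.6713.
Debt contribution = 0.6713 × 4.39% × (1 − 31.6%) = 2.0158%.
Required equity contribution = 6.88% − 2.0158% = 4.8642%  ⇒  Re = 14.7991%.
CAPM: 14.7991% = 2.32% + β × 8.39%  ⇒  β = 1.4874.

1.49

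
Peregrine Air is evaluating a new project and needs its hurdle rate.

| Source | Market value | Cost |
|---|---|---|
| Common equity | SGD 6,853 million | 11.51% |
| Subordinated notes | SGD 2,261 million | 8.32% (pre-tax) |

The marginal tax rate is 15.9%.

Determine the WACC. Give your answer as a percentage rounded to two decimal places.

Total capital V = 6853 + 2261 = 9114.
Equity: weight = 6853/9114 = 0.7519; cost = 11.51%.
Subordinated notes: weight = 2261/9114 = 0.2481; after-tax cost = 8.32% × (1 − 15.9%) = 6.9971%.
WACC = 0.7519 × 11.5100% + 0.2481 × 6.9971% = 10.3904%.

10.39%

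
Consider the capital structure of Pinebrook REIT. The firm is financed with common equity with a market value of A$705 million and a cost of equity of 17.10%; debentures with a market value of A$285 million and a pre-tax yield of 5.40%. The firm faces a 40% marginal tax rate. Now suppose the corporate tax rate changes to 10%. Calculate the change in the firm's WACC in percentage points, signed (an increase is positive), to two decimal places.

+0.47 pp

Current WACC:
Total capital V = 705 + 285 = 990.
Equity: weight = 705/990 = 0.7121; cost = 17.1%.
Debentures: weight = 285/990 = 0.2879; after-tax cost = 5.4% × (1 − 40%) = 3.2400%.
WACC = 0.7121 × 17.1000% + 0.2879 × 3.2400% = 13.1100%.
After the change:
Total capital V = 705 + 285 = 990.
Equity: weight = 705/990 = 0.7121; cost = 17.1%.
Debentures: weight = 285/990 = 0.2879; after-tax cost = 5.4% × (1 − 10%) = 4.8600%.
WACC = 0.7121 × 17.1000% + 0.2879 × 4.8600% = 13.5764%.
Change in WACC = 13.5764% − 13.1100% = 0.4664 pp.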